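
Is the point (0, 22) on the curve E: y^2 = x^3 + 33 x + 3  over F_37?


Check whether y^2 = x^3 + 33 x + 3 (mod 37) for (x, y) = (0, 22).
LHS: y^2 = 22^2 mod 37 = 3
RHS: x^3 + 33 x + 3 = 0^3 + 33*0 + 3 mod 37 = 3
LHS = RHS

Yes, on the curve


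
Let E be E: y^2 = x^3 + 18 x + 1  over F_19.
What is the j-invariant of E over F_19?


Delta = -16(4 a^3 + 27 b^2) mod 19 = 12
-1728 * (4 a)^3 = -1728 * (4*18)^3 mod 19 = 12
j = 12 * 12^(-1) mod 19 = 1

j = 1 (mod 19)


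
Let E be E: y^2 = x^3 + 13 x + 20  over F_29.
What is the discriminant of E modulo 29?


4 a^3 + 27 b^2 = 4*13^3 + 27*20^2 = 8788 + 10800 = 19588
Delta = -16 * (19588) = -313408
Delta mod 29 = 24

Delta = 24 (mod 29)


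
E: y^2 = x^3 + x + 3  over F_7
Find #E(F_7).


For each x in F_7, count y with y^2 = x^3 + 1 x + 3 mod 7:
  x = 4: RHS = 1, y in [1, 6]  -> 2 point(s)
  x = 5: RHS = 0, y in [0]  -> 1 point(s)
  x = 6: RHS = 1, y in [1, 6]  -> 2 point(s)
Affine points: 5. Add the point at infinity: total = 6.

#E(F_7) = 6


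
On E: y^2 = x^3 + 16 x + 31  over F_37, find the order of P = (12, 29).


Compute successive multiples of P until we hit O:
  1P = (12, 29)
  2P = (20, 10)
  3P = (17, 6)
  4P = (4, 23)
  5P = (10, 28)
  6P = (6, 11)
  7P = (28, 34)
  8P = (1, 23)
  ... (continuing to 35P)
  35P = O

ord(P) = 35


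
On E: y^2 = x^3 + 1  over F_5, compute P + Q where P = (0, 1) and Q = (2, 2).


P != Q, so use the chord formula.
s = (y2 - y1) / (x2 - x1) = (1) / (2) mod 5 = 3
x3 = s^2 - x1 - x2 mod 5 = 3^2 - 0 - 2 = 2
y3 = s (x1 - x3) - y1 mod 5 = 3 * (0 - 2) - 1 = 3

P + Q = (2, 3)


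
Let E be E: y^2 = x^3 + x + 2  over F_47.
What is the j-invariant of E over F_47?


Delta = -16(4 a^3 + 27 b^2) mod 47 = 41
-1728 * (4 a)^3 = -1728 * (4*1)^3 mod 47 = 46
j = 46 * 41^(-1) mod 47 = 8

j = 8 (mod 47)


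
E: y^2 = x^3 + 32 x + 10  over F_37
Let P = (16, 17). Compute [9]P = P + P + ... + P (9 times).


k = 9 = 1001_2 (binary, LSB first: 1001)
Double-and-add from P = (16, 17):
  bit 0 = 1: acc = O + (16, 17) = (16, 17)
  bit 1 = 0: acc unchanged = (16, 17)
  bit 2 = 0: acc unchanged = (16, 17)
  bit 3 = 1: acc = (16, 17) + (19, 15) = (23, 0)

9P = (23, 0)


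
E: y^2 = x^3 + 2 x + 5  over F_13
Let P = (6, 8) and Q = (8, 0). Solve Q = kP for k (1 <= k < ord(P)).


Enumerate multiples of P until we hit Q = (8, 0):
  1P = (6, 8)
  2P = (5, 7)
  3P = (3, 8)
  4P = (4, 5)
  5P = (2, 11)
  6P = (8, 0)
Match found at i = 6.

k = 6


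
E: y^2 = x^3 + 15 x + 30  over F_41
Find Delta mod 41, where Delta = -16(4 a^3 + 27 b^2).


4 a^3 + 27 b^2 = 4*15^3 + 27*30^2 = 13500 + 24300 = 37800
Delta = -16 * (37800) = -604800
Delta mod 41 = 32

Delta = 32 (mod 41)


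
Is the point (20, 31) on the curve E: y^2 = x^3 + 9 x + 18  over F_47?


Check whether y^2 = x^3 + 9 x + 18 (mod 47) for (x, y) = (20, 31).
LHS: y^2 = 31^2 mod 47 = 21
RHS: x^3 + 9 x + 18 = 20^3 + 9*20 + 18 mod 47 = 20
LHS != RHS

No, not on the curve


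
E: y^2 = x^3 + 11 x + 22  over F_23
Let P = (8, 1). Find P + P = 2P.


Doubling: s = (3 x1^2 + a) / (2 y1)
s = (3*8^2 + 11) / (2*1) mod 23 = 21
x3 = s^2 - 2 x1 mod 23 = 21^2 - 2*8 = 11
y3 = s (x1 - x3) - y1 mod 23 = 21 * (8 - 11) - 1 = 5

2P = (11, 5)


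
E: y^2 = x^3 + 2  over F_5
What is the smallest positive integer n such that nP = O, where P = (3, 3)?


Compute successive multiples of P until we hit O:
  1P = (3, 3)
  2P = (3, 2)
  3P = O

ord(P) = 3


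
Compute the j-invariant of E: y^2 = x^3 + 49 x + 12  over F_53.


Delta = -16(4 a^3 + 27 b^2) mod 53 = 29
-1728 * (4 a)^3 = -1728 * (4*49)^3 mod 53 = 3
j = 3 * 29^(-1) mod 53 = 33

j = 33 (mod 53)


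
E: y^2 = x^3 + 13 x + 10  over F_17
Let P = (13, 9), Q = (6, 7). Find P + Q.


P != Q, so use the chord formula.
s = (y2 - y1) / (x2 - x1) = (15) / (10) mod 17 = 10
x3 = s^2 - x1 - x2 mod 17 = 10^2 - 13 - 6 = 13
y3 = s (x1 - x3) - y1 mod 17 = 10 * (13 - 13) - 9 = 8

P + Q = (13, 8)


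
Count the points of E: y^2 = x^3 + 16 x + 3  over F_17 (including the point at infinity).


For each x in F_17, count y with y^2 = x^3 + 16 x + 3 mod 17:
  x = 2: RHS = 9, y in [3, 14]  -> 2 point(s)
  x = 5: RHS = 4, y in [2, 15]  -> 2 point(s)
  x = 6: RHS = 9, y in [3, 14]  -> 2 point(s)
  x = 7: RHS = 16, y in [4, 13]  -> 2 point(s)
  x = 9: RHS = 9, y in [3, 14]  -> 2 point(s)
  x = 12: RHS = 2, y in [6, 11]  -> 2 point(s)
  x = 14: RHS = 13, y in [8, 9]  -> 2 point(s)
Affine points: 14. Add the point at infinity: total = 15.

#E(F_17) = 15


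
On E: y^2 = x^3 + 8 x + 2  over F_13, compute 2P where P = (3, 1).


k = 2 = 10_2 (binary, LSB first: 01)
Double-and-add from P = (3, 1):
  bit 0 = 0: acc unchanged = O
  bit 1 = 1: acc = O + (11, 2) = (11, 2)

2P = (11, 2)


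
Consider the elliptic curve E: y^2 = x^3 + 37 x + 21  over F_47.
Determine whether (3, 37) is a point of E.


Check whether y^2 = x^3 + 37 x + 21 (mod 47) for (x, y) = (3, 37).
LHS: y^2 = 37^2 mod 47 = 6
RHS: x^3 + 37 x + 21 = 3^3 + 37*3 + 21 mod 47 = 18
LHS != RHS

No, not on the curve


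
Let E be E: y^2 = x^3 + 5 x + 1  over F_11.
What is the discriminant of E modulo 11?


4 a^3 + 27 b^2 = 4*5^3 + 27*1^2 = 500 + 27 = 527
Delta = -16 * (527) = -8432
Delta mod 11 = 5

Delta = 5 (mod 11)


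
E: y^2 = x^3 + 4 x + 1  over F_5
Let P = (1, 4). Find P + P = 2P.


Doubling: s = (3 x1^2 + a) / (2 y1)
s = (3*1^2 + 4) / (2*4) mod 5 = 4
x3 = s^2 - 2 x1 mod 5 = 4^2 - 2*1 = 4
y3 = s (x1 - x3) - y1 mod 5 = 4 * (1 - 4) - 4 = 4

2P = (4, 4)


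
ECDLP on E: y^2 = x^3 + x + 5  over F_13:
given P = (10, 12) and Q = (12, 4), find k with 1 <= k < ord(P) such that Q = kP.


Enumerate multiples of P until we hit Q = (12, 4):
  1P = (10, 12)
  2P = (7, 11)
  3P = (12, 9)
  4P = (3, 10)
  5P = (3, 3)
  6P = (12, 4)
Match found at i = 6.

k = 6


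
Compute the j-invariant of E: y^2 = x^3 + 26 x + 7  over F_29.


Delta = -16(4 a^3 + 27 b^2) mod 29 = 19
-1728 * (4 a)^3 = -1728 * (4*26)^3 mod 29 = 28
j = 28 * 19^(-1) mod 29 = 3

j = 3 (mod 29)


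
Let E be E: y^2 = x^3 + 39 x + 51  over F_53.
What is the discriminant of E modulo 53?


4 a^3 + 27 b^2 = 4*39^3 + 27*51^2 = 237276 + 70227 = 307503
Delta = -16 * (307503) = -4920048
Delta mod 53 = 48

Delta = 48 (mod 53)


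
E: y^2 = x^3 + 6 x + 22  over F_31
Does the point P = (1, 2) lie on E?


Check whether y^2 = x^3 + 6 x + 22 (mod 31) for (x, y) = (1, 2).
LHS: y^2 = 2^2 mod 31 = 4
RHS: x^3 + 6 x + 22 = 1^3 + 6*1 + 22 mod 31 = 29
LHS != RHS

No, not on the curve


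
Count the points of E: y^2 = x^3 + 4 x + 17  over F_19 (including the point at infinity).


For each x in F_19, count y with y^2 = x^3 + 4 x + 17 mod 19:
  x = 0: RHS = 17, y in [6, 13]  -> 2 point(s)
  x = 11: RHS = 5, y in [9, 10]  -> 2 point(s)
  x = 12: RHS = 7, y in [8, 11]  -> 2 point(s)
  x = 13: RHS = 5, y in [9, 10]  -> 2 point(s)
  x = 14: RHS = 5, y in [9, 10]  -> 2 point(s)
  x = 16: RHS = 16, y in [4, 15]  -> 2 point(s)
  x = 17: RHS = 1, y in [1, 18]  -> 2 point(s)
Affine points: 14. Add the point at infinity: total = 15.

#E(F_19) = 15


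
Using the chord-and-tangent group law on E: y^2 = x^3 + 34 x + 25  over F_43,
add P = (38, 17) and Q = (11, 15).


P != Q, so use the chord formula.
s = (y2 - y1) / (x2 - x1) = (41) / (16) mod 43 = 16
x3 = s^2 - x1 - x2 mod 43 = 16^2 - 38 - 11 = 35
y3 = s (x1 - x3) - y1 mod 43 = 16 * (38 - 35) - 17 = 31

P + Q = (35, 31)


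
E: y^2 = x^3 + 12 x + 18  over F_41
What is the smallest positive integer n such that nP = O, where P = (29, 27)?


Compute successive multiples of P until we hit O:
  1P = (29, 27)
  2P = (1, 21)
  3P = (10, 21)
  4P = (18, 11)
  5P = (30, 20)
  6P = (31, 28)
  7P = (12, 2)
  8P = (5, 30)
  ... (continuing to 41P)
  41P = O

ord(P) = 41


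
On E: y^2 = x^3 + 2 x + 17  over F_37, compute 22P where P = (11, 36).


k = 22 = 10110_2 (binary, LSB first: 01101)
Double-and-add from P = (11, 36):
  bit 0 = 0: acc unchanged = O
  bit 1 = 1: acc = O + (12, 17) = (12, 17)
  bit 2 = 1: acc = (12, 17) + (20, 18) = (16, 1)
  bit 3 = 0: acc unchanged = (16, 1)
  bit 4 = 1: acc = (16, 1) + (21, 12) = (30, 20)

22P = (30, 20)


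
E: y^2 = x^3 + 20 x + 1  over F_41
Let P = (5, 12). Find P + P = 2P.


Doubling: s = (3 x1^2 + a) / (2 y1)
s = (3*5^2 + 20) / (2*12) mod 41 = 33
x3 = s^2 - 2 x1 mod 41 = 33^2 - 2*5 = 13
y3 = s (x1 - x3) - y1 mod 41 = 33 * (5 - 13) - 12 = 11

2P = (13, 11)


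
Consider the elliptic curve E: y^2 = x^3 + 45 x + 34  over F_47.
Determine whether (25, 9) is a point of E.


Check whether y^2 = x^3 + 45 x + 34 (mod 47) for (x, y) = (25, 9).
LHS: y^2 = 9^2 mod 47 = 34
RHS: x^3 + 45 x + 34 = 25^3 + 45*25 + 34 mod 47 = 5
LHS != RHS

No, not on the curve


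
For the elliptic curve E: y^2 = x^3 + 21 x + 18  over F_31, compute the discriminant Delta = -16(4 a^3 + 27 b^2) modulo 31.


4 a^3 + 27 b^2 = 4*21^3 + 27*18^2 = 37044 + 8748 = 45792
Delta = -16 * (45792) = -732672
Delta mod 31 = 13

Delta = 13 (mod 31)


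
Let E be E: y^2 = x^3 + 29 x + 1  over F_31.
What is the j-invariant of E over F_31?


Delta = -16(4 a^3 + 27 b^2) mod 31 = 18
-1728 * (4 a)^3 = -1728 * (4*29)^3 mod 31 = 27
j = 27 * 18^(-1) mod 31 = 17

j = 17 (mod 31)


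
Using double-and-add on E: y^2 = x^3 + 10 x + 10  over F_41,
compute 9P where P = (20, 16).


k = 9 = 1001_2 (binary, LSB first: 1001)
Double-and-add from P = (20, 16):
  bit 0 = 1: acc = O + (20, 16) = (20, 16)
  bit 1 = 0: acc unchanged = (20, 16)
  bit 2 = 0: acc unchanged = (20, 16)
  bit 3 = 1: acc = (20, 16) + (5, 12) = (25, 10)

9P = (25, 10)


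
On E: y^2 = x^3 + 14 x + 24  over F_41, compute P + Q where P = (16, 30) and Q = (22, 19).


P != Q, so use the chord formula.
s = (y2 - y1) / (x2 - x1) = (30) / (6) mod 41 = 5
x3 = s^2 - x1 - x2 mod 41 = 5^2 - 16 - 22 = 28
y3 = s (x1 - x3) - y1 mod 41 = 5 * (16 - 28) - 30 = 33

P + Q = (28, 33)


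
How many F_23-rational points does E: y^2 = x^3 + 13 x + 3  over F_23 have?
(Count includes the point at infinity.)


For each x in F_23, count y with y^2 = x^3 + 13 x + 3 mod 23:
  x = 0: RHS = 3, y in [7, 16]  -> 2 point(s)
  x = 3: RHS = 0, y in [0]  -> 1 point(s)
  x = 4: RHS = 4, y in [2, 21]  -> 2 point(s)
  x = 5: RHS = 9, y in [3, 20]  -> 2 point(s)
  x = 7: RHS = 0, y in [0]  -> 1 point(s)
  x = 10: RHS = 6, y in [11, 12]  -> 2 point(s)
  x = 12: RHS = 1, y in [1, 22]  -> 2 point(s)
  x = 13: RHS = 0, y in [0]  -> 1 point(s)
  x = 14: RHS = 8, y in [10, 13]  -> 2 point(s)
  x = 15: RHS = 8, y in [10, 13]  -> 2 point(s)
  x = 16: RHS = 6, y in [11, 12]  -> 2 point(s)
  x = 17: RHS = 8, y in [10, 13]  -> 2 point(s)
  x = 19: RHS = 2, y in [5, 18]  -> 2 point(s)
  x = 20: RHS = 6, y in [11, 12]  -> 2 point(s)
  x = 22: RHS = 12, y in [9, 14]  -> 2 point(s)
Affine points: 27. Add the point at infinity: total = 28.

#E(F_23) = 28


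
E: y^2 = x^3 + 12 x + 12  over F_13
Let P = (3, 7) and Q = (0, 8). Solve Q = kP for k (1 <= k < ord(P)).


Enumerate multiples of P until we hit Q = (0, 8):
  1P = (3, 7)
  2P = (7, 6)
  3P = (12, 5)
  4P = (8, 10)
  5P = (6, 12)
  6P = (1, 5)
  7P = (10, 12)
  8P = (9, 11)
  9P = (0, 8)
Match found at i = 9.

k = 9


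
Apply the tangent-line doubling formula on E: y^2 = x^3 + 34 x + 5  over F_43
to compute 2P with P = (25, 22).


Doubling: s = (3 x1^2 + a) / (2 y1)
s = (3*25^2 + 34) / (2*22) mod 43 = 17
x3 = s^2 - 2 x1 mod 43 = 17^2 - 2*25 = 24
y3 = s (x1 - x3) - y1 mod 43 = 17 * (25 - 24) - 22 = 38

2P = (24, 38)


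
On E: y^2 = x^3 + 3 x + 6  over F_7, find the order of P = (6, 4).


Compute successive multiples of P until we hit O:
  1P = (6, 4)
  2P = (3, 0)
  3P = (6, 3)
  4P = O

ord(P) = 4


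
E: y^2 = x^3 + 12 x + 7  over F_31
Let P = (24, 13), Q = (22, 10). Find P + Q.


P != Q, so use the chord formula.
s = (y2 - y1) / (x2 - x1) = (28) / (29) mod 31 = 17
x3 = s^2 - x1 - x2 mod 31 = 17^2 - 24 - 22 = 26
y3 = s (x1 - x3) - y1 mod 31 = 17 * (24 - 26) - 13 = 15

P + Q = (26, 15)


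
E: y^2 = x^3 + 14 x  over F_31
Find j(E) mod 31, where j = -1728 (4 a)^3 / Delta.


Delta = -16(4 a^3 + 27 b^2) mod 31 = 30
-1728 * (4 a)^3 = -1728 * (4*14)^3 mod 31 = 8
j = 8 * 30^(-1) mod 31 = 23

j = 23 (mod 31)


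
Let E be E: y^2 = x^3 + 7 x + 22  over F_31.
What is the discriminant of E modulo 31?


4 a^3 + 27 b^2 = 4*7^3 + 27*22^2 = 1372 + 13068 = 14440
Delta = -16 * (14440) = -231040
Delta mod 31 = 3

Delta = 3 (mod 31)


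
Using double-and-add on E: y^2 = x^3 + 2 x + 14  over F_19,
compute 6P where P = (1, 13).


k = 6 = 110_2 (binary, LSB first: 011)
Double-and-add from P = (1, 13):
  bit 0 = 0: acc unchanged = O
  bit 1 = 1: acc = O + (2, 8) = (2, 8)
  bit 2 = 1: acc = (2, 8) + (3, 3) = (1, 6)

6P = (1, 6)


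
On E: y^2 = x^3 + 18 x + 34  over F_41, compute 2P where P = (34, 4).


Doubling: s = (3 x1^2 + a) / (2 y1)
s = (3*34^2 + 18) / (2*4) mod 41 = 36
x3 = s^2 - 2 x1 mod 41 = 36^2 - 2*34 = 39
y3 = s (x1 - x3) - y1 mod 41 = 36 * (34 - 39) - 4 = 21

2P = (39, 21)


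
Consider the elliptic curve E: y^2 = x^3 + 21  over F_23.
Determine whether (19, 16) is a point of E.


Check whether y^2 = x^3 + 0 x + 21 (mod 23) for (x, y) = (19, 16).
LHS: y^2 = 16^2 mod 23 = 3
RHS: x^3 + 0 x + 21 = 19^3 + 0*19 + 21 mod 23 = 3
LHS = RHS

Yes, on the curve


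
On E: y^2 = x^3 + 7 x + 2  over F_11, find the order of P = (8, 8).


Compute successive multiples of P until we hit O:
  1P = (8, 8)
  2P = (10, 7)
  3P = (7, 8)
  4P = (7, 3)
  5P = (10, 4)
  6P = (8, 3)
  7P = O

ord(P) = 7


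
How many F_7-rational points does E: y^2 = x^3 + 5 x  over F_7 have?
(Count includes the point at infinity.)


For each x in F_7, count y with y^2 = x^3 + 5 x + 0 mod 7:
  x = 0: RHS = 0, y in [0]  -> 1 point(s)
  x = 2: RHS = 4, y in [2, 5]  -> 2 point(s)
  x = 3: RHS = 0, y in [0]  -> 1 point(s)
  x = 4: RHS = 0, y in [0]  -> 1 point(s)
  x = 6: RHS = 1, y in [1, 6]  -> 2 point(s)
Affine points: 7. Add the point at infinity: total = 8.

#E(F_7) = 8


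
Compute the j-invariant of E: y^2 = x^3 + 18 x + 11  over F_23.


Delta = -16(4 a^3 + 27 b^2) mod 23 = 3
-1728 * (4 a)^3 = -1728 * (4*18)^3 mod 23 = 11
j = 11 * 3^(-1) mod 23 = 19

j = 19 (mod 23)


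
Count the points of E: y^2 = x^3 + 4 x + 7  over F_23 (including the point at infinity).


For each x in F_23, count y with y^2 = x^3 + 4 x + 7 mod 23:
  x = 1: RHS = 12, y in [9, 14]  -> 2 point(s)
  x = 2: RHS = 0, y in [0]  -> 1 point(s)
  x = 3: RHS = 0, y in [0]  -> 1 point(s)
  x = 4: RHS = 18, y in [8, 15]  -> 2 point(s)
  x = 9: RHS = 13, y in [6, 17]  -> 2 point(s)
  x = 10: RHS = 12, y in [9, 14]  -> 2 point(s)
  x = 11: RHS = 2, y in [5, 18]  -> 2 point(s)
  x = 12: RHS = 12, y in [9, 14]  -> 2 point(s)
  x = 13: RHS = 2, y in [5, 18]  -> 2 point(s)
  x = 14: RHS = 1, y in [1, 22]  -> 2 point(s)
  x = 16: RHS = 4, y in [2, 21]  -> 2 point(s)
  x = 18: RHS = 0, y in [0]  -> 1 point(s)
  x = 22: RHS = 2, y in [5, 18]  -> 2 point(s)
Affine points: 23. Add the point at infinity: total = 24.

#E(F_23) = 24


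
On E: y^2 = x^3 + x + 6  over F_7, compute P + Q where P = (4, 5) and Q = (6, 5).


P != Q, so use the chord formula.
s = (y2 - y1) / (x2 - x1) = (0) / (2) mod 7 = 0
x3 = s^2 - x1 - x2 mod 7 = 0^2 - 4 - 6 = 4
y3 = s (x1 - x3) - y1 mod 7 = 0 * (4 - 4) - 5 = 2

P + Q = (4, 2)


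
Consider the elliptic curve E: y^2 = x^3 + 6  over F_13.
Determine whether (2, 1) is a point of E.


Check whether y^2 = x^3 + 0 x + 6 (mod 13) for (x, y) = (2, 1).
LHS: y^2 = 1^2 mod 13 = 1
RHS: x^3 + 0 x + 6 = 2^3 + 0*2 + 6 mod 13 = 1
LHS = RHS

Yes, on the curve


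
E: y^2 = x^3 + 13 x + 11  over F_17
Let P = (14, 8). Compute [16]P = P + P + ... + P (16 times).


k = 16 = 10000_2 (binary, LSB first: 00001)
Double-and-add from P = (14, 8):
  bit 0 = 0: acc unchanged = O
  bit 1 = 0: acc unchanged = O
  bit 2 = 0: acc unchanged = O
  bit 3 = 0: acc unchanged = O
  bit 4 = 1: acc = O + (14, 9) = (14, 9)

16P = (14, 9)


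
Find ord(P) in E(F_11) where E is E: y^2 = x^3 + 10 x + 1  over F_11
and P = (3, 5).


Compute successive multiples of P until we hit O:
  1P = (3, 5)
  2P = (10, 1)
  3P = (10, 10)
  4P = (3, 6)
  5P = O

ord(P) = 5


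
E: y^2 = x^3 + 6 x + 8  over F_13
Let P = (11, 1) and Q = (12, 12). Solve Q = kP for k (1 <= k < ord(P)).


Enumerate multiples of P until we hit Q = (12, 12):
  1P = (11, 1)
  2P = (7, 9)
  3P = (12, 1)
  4P = (3, 12)
  5P = (8, 3)
  6P = (6, 0)
  7P = (8, 10)
  8P = (3, 1)
  9P = (12, 12)
Match found at i = 9.

k = 9


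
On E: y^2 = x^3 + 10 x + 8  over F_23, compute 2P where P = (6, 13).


Doubling: s = (3 x1^2 + a) / (2 y1)
s = (3*6^2 + 10) / (2*13) mod 23 = 1
x3 = s^2 - 2 x1 mod 23 = 1^2 - 2*6 = 12
y3 = s (x1 - x3) - y1 mod 23 = 1 * (6 - 12) - 13 = 4

2P = (12, 4)


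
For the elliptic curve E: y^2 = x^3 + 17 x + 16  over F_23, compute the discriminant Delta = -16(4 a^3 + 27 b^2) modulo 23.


4 a^3 + 27 b^2 = 4*17^3 + 27*16^2 = 19652 + 6912 = 26564
Delta = -16 * (26564) = -425024
Delta mod 23 = 16

Delta = 16 (mod 23)


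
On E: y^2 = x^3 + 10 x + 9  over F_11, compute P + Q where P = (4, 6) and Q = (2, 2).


P != Q, so use the chord formula.
s = (y2 - y1) / (x2 - x1) = (7) / (9) mod 11 = 2
x3 = s^2 - x1 - x2 mod 11 = 2^2 - 4 - 2 = 9
y3 = s (x1 - x3) - y1 mod 11 = 2 * (4 - 9) - 6 = 6

P + Q = (9, 6)


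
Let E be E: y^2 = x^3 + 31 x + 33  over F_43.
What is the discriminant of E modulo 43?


4 a^3 + 27 b^2 = 4*31^3 + 27*33^2 = 119164 + 29403 = 148567
Delta = -16 * (148567) = -2377072
Delta mod 43 = 11

Delta = 11 (mod 43)


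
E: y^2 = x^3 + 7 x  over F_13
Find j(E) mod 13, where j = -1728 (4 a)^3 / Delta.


Delta = -16(4 a^3 + 27 b^2) mod 13 = 5
-1728 * (4 a)^3 = -1728 * (4*7)^3 mod 13 = 8
j = 8 * 5^(-1) mod 13 = 12

j = 12 (mod 13)


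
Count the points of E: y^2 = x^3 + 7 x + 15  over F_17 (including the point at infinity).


For each x in F_17, count y with y^2 = x^3 + 7 x + 15 mod 17:
  x = 0: RHS = 15, y in [7, 10]  -> 2 point(s)
  x = 6: RHS = 1, y in [1, 16]  -> 2 point(s)
  x = 7: RHS = 16, y in [4, 13]  -> 2 point(s)
  x = 9: RHS = 8, y in [5, 12]  -> 2 point(s)
  x = 12: RHS = 8, y in [5, 12]  -> 2 point(s)
  x = 13: RHS = 8, y in [5, 12]  -> 2 point(s)
  x = 14: RHS = 1, y in [1, 16]  -> 2 point(s)
Affine points: 14. Add the point at infinity: total = 15.

#E(F_17) = 15


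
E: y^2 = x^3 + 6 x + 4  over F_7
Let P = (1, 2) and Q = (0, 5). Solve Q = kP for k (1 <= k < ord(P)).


Enumerate multiples of P until we hit Q = (0, 5):
  1P = (1, 2)
  2P = (0, 2)
  3P = (6, 5)
  4P = (4, 6)
  5P = (3, 0)
  6P = (4, 1)
  7P = (6, 2)
  8P = (0, 5)
Match found at i = 8.

k = 8


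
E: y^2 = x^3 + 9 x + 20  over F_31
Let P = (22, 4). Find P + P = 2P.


Doubling: s = (3 x1^2 + a) / (2 y1)
s = (3*22^2 + 9) / (2*4) mod 31 = 16
x3 = s^2 - 2 x1 mod 31 = 16^2 - 2*22 = 26
y3 = s (x1 - x3) - y1 mod 31 = 16 * (22 - 26) - 4 = 25

2P = (26, 25)


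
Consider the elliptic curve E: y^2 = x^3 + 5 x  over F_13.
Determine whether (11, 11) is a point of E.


Check whether y^2 = x^3 + 5 x + 0 (mod 13) for (x, y) = (11, 11).
LHS: y^2 = 11^2 mod 13 = 4
RHS: x^3 + 5 x + 0 = 11^3 + 5*11 + 0 mod 13 = 8
LHS != RHS

No, not on the curve


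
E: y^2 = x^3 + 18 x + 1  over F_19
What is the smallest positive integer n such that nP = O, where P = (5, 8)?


Compute successive multiples of P until we hit O:
  1P = (5, 8)
  2P = (1, 1)
  3P = (3, 5)
  4P = (18, 1)
  5P = (0, 1)
  6P = (0, 18)
  7P = (18, 18)
  8P = (3, 14)
  ... (continuing to 11P)
  11P = O

ord(P) = 11


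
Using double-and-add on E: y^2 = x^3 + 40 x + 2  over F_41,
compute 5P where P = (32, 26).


k = 5 = 101_2 (binary, LSB first: 101)
Double-and-add from P = (32, 26):
  bit 0 = 1: acc = O + (32, 26) = (32, 26)
  bit 1 = 0: acc unchanged = (32, 26)
  bit 2 = 1: acc = (32, 26) + (5, 9) = (22, 38)

5P = (22, 38)


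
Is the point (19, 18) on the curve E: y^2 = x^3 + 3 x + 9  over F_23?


Check whether y^2 = x^3 + 3 x + 9 (mod 23) for (x, y) = (19, 18).
LHS: y^2 = 18^2 mod 23 = 2
RHS: x^3 + 3 x + 9 = 19^3 + 3*19 + 9 mod 23 = 2
LHS = RHS

Yes, on the curve


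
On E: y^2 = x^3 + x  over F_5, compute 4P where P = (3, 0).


k = 4 = 100_2 (binary, LSB first: 001)
Double-and-add from P = (3, 0):
  bit 0 = 0: acc unchanged = O
  bit 1 = 0: acc unchanged = O
  bit 2 = 1: acc = O + O = O

4P = O


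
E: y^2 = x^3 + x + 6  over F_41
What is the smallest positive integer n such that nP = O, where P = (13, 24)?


Compute successive multiples of P until we hit O:
  1P = (13, 24)
  2P = (6, 33)
  3P = (27, 35)
  4P = (24, 23)
  5P = (24, 18)
  6P = (27, 6)
  7P = (6, 8)
  8P = (13, 17)
  ... (continuing to 9P)
  9P = O

ord(P) = 9


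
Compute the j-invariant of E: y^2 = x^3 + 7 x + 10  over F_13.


Delta = -16(4 a^3 + 27 b^2) mod 13 = 4
-1728 * (4 a)^3 = -1728 * (4*7)^3 mod 13 = 8
j = 8 * 4^(-1) mod 13 = 2

j = 2 (mod 13)


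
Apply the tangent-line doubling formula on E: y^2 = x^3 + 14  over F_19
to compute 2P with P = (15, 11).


Doubling: s = (3 x1^2 + a) / (2 y1)
s = (3*15^2 + 0) / (2*11) mod 19 = 16
x3 = s^2 - 2 x1 mod 19 = 16^2 - 2*15 = 17
y3 = s (x1 - x3) - y1 mod 19 = 16 * (15 - 17) - 11 = 14

2P = (17, 14)


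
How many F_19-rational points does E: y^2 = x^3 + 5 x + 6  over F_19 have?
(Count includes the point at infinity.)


For each x in F_19, count y with y^2 = x^3 + 5 x + 6 mod 19:
  x = 0: RHS = 6, y in [5, 14]  -> 2 point(s)
  x = 2: RHS = 5, y in [9, 10]  -> 2 point(s)
  x = 5: RHS = 4, y in [2, 17]  -> 2 point(s)
  x = 6: RHS = 5, y in [9, 10]  -> 2 point(s)
  x = 7: RHS = 4, y in [2, 17]  -> 2 point(s)
  x = 8: RHS = 7, y in [8, 11]  -> 2 point(s)
  x = 9: RHS = 1, y in [1, 18]  -> 2 point(s)
  x = 10: RHS = 11, y in [7, 12]  -> 2 point(s)
  x = 11: RHS = 5, y in [9, 10]  -> 2 point(s)
  x = 13: RHS = 7, y in [8, 11]  -> 2 point(s)
  x = 15: RHS = 17, y in [6, 13]  -> 2 point(s)
  x = 17: RHS = 7, y in [8, 11]  -> 2 point(s)
  x = 18: RHS = 0, y in [0]  -> 1 point(s)
Affine points: 25. Add the point at infinity: total = 26.

#E(F_19) = 26


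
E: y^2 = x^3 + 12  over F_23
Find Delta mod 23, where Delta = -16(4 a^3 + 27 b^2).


4 a^3 + 27 b^2 = 4*0^3 + 27*12^2 = 0 + 3888 = 3888
Delta = -16 * (3888) = -62208
Delta mod 23 = 7

Delta = 7 (mod 23)


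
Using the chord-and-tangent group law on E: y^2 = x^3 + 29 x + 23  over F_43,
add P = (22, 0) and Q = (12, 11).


P != Q, so use the chord formula.
s = (y2 - y1) / (x2 - x1) = (11) / (33) mod 43 = 29
x3 = s^2 - x1 - x2 mod 43 = 29^2 - 22 - 12 = 33
y3 = s (x1 - x3) - y1 mod 43 = 29 * (22 - 33) - 0 = 25

P + Q = (33, 25)


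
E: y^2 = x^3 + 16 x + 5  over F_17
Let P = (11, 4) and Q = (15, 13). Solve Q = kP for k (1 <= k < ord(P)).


Enumerate multiples of P until we hit Q = (15, 13):
  1P = (11, 4)
  2P = (10, 3)
  3P = (14, 10)
  4P = (13, 9)
  5P = (12, 2)
  6P = (15, 4)
  7P = (8, 13)
  8P = (7, 1)
  9P = (7, 16)
  10P = (8, 4)
  11P = (15, 13)
Match found at i = 11.

k = 11


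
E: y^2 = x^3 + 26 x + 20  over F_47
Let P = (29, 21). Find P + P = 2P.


Doubling: s = (3 x1^2 + a) / (2 y1)
s = (3*29^2 + 26) / (2*21) mod 47 = 26
x3 = s^2 - 2 x1 mod 47 = 26^2 - 2*29 = 7
y3 = s (x1 - x3) - y1 mod 47 = 26 * (29 - 7) - 21 = 34

2P = (7, 34)


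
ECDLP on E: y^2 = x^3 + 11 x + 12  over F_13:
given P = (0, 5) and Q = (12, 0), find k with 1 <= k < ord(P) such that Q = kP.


Enumerate multiples of P until we hit Q = (12, 0):
  1P = (0, 5)
  2P = (12, 0)
Match found at i = 2.

k = 2


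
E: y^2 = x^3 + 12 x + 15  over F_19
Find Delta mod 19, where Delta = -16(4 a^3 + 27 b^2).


4 a^3 + 27 b^2 = 4*12^3 + 27*15^2 = 6912 + 6075 = 12987
Delta = -16 * (12987) = -207792
Delta mod 19 = 11

Delta = 11 (mod 19)


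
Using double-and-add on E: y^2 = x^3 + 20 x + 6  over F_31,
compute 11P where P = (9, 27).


k = 11 = 1011_2 (binary, LSB first: 1101)
Double-and-add from P = (9, 27):
  bit 0 = 1: acc = O + (9, 27) = (9, 27)
  bit 1 = 1: acc = (9, 27) + (17, 19) = (6, 1)
  bit 2 = 0: acc unchanged = (6, 1)
  bit 3 = 1: acc = (6, 1) + (10, 11) = (29, 19)

11P = (29, 19)


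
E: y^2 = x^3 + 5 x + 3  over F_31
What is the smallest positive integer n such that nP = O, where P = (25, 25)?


Compute successive multiples of P until we hit O:
  1P = (25, 25)
  2P = (1, 28)
  3P = (21, 21)
  4P = (17, 14)
  5P = (3, 13)
  6P = (22, 2)
  7P = (29, 27)
  8P = (16, 26)
  ... (continuing to 41P)
  41P = O

ord(P) = 41


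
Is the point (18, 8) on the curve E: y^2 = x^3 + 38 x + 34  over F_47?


Check whether y^2 = x^3 + 38 x + 34 (mod 47) for (x, y) = (18, 8).
LHS: y^2 = 8^2 mod 47 = 17
RHS: x^3 + 38 x + 34 = 18^3 + 38*18 + 34 mod 47 = 17
LHS = RHS

Yes, on the curve


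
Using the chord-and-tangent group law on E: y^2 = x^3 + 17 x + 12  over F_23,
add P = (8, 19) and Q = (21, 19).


P != Q, so use the chord formula.
s = (y2 - y1) / (x2 - x1) = (0) / (13) mod 23 = 0
x3 = s^2 - x1 - x2 mod 23 = 0^2 - 8 - 21 = 17
y3 = s (x1 - x3) - y1 mod 23 = 0 * (8 - 17) - 19 = 4

P + Q = (17, 4)


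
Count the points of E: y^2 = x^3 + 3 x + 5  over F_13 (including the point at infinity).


For each x in F_13, count y with y^2 = x^3 + 3 x + 5 mod 13:
  x = 1: RHS = 9, y in [3, 10]  -> 2 point(s)
  x = 4: RHS = 3, y in [4, 9]  -> 2 point(s)
  x = 11: RHS = 4, y in [2, 11]  -> 2 point(s)
  x = 12: RHS = 1, y in [1, 12]  -> 2 point(s)
Affine points: 8. Add the point at infinity: total = 9.

#E(F_13) = 9


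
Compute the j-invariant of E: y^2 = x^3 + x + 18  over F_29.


Delta = -16(4 a^3 + 27 b^2) mod 29 = 9
-1728 * (4 a)^3 = -1728 * (4*1)^3 mod 29 = 14
j = 14 * 9^(-1) mod 29 = 8

j = 8 (mod 29)


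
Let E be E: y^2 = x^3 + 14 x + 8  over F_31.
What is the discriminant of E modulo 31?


4 a^3 + 27 b^2 = 4*14^3 + 27*8^2 = 10976 + 1728 = 12704
Delta = -16 * (12704) = -203264
Delta mod 31 = 3

Delta = 3 (mod 31)


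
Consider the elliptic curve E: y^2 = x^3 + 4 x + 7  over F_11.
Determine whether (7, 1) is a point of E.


Check whether y^2 = x^3 + 4 x + 7 (mod 11) for (x, y) = (7, 1).
LHS: y^2 = 1^2 mod 11 = 1
RHS: x^3 + 4 x + 7 = 7^3 + 4*7 + 7 mod 11 = 4
LHS != RHS

No, not on the curve


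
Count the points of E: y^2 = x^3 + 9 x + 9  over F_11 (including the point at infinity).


For each x in F_11, count y with y^2 = x^3 + 9 x + 9 mod 11:
  x = 0: RHS = 9, y in [3, 8]  -> 2 point(s)
  x = 5: RHS = 3, y in [5, 6]  -> 2 point(s)
  x = 6: RHS = 4, y in [2, 9]  -> 2 point(s)
  x = 9: RHS = 5, y in [4, 7]  -> 2 point(s)
Affine points: 8. Add the point at infinity: total = 9.

#E(F_11) = 9


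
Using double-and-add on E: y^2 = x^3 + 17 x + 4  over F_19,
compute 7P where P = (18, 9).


k = 7 = 111_2 (binary, LSB first: 111)
Double-and-add from P = (18, 9):
  bit 0 = 1: acc = O + (18, 9) = (18, 9)
  bit 1 = 1: acc = (18, 9) + (3, 14) = (15, 9)
  bit 2 = 1: acc = (15, 9) + (5, 10) = (3, 5)

7P = (3, 5)


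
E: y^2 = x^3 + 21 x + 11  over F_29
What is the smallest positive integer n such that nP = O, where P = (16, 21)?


Compute successive multiples of P until we hit O:
  1P = (16, 21)
  2P = (13, 25)
  3P = (5, 3)
  4P = (9, 1)
  5P = (24, 10)
  6P = (14, 27)
  7P = (8, 13)
  8P = (6, 18)
  ... (continuing to 21P)
  21P = O

ord(P) = 21


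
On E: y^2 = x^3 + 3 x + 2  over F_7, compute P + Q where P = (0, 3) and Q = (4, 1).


P != Q, so use the chord formula.
s = (y2 - y1) / (x2 - x1) = (5) / (4) mod 7 = 3
x3 = s^2 - x1 - x2 mod 7 = 3^2 - 0 - 4 = 5
y3 = s (x1 - x3) - y1 mod 7 = 3 * (0 - 5) - 3 = 3

P + Q = (5, 3)


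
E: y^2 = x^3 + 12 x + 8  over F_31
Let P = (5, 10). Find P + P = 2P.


Doubling: s = (3 x1^2 + a) / (2 y1)
s = (3*5^2 + 12) / (2*10) mod 31 = 9
x3 = s^2 - 2 x1 mod 31 = 9^2 - 2*5 = 9
y3 = s (x1 - x3) - y1 mod 31 = 9 * (5 - 9) - 10 = 16

2P = (9, 16)


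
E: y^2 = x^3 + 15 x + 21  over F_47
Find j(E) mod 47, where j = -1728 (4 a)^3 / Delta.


Delta = -16(4 a^3 + 27 b^2) mod 47 = 38
-1728 * (4 a)^3 = -1728 * (4*15)^3 mod 47 = 9
j = 9 * 38^(-1) mod 47 = 46

j = 46 (mod 47)


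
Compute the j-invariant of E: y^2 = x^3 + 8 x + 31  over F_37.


Delta = -16(4 a^3 + 27 b^2) mod 37 = 2
-1728 * (4 a)^3 = -1728 * (4*8)^3 mod 37 = 31
j = 31 * 2^(-1) mod 37 = 34

j = 34 (mod 37)


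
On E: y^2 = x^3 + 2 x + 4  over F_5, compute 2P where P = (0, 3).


Doubling: s = (3 x1^2 + a) / (2 y1)
s = (3*0^2 + 2) / (2*3) mod 5 = 2
x3 = s^2 - 2 x1 mod 5 = 2^2 - 2*0 = 4
y3 = s (x1 - x3) - y1 mod 5 = 2 * (0 - 4) - 3 = 4

2P = (4, 4)


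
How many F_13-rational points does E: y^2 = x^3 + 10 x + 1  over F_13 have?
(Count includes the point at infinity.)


For each x in F_13, count y with y^2 = x^3 + 10 x + 1 mod 13:
  x = 0: RHS = 1, y in [1, 12]  -> 2 point(s)
  x = 1: RHS = 12, y in [5, 8]  -> 2 point(s)
  x = 2: RHS = 3, y in [4, 9]  -> 2 point(s)
  x = 4: RHS = 1, y in [1, 12]  -> 2 point(s)
  x = 6: RHS = 4, y in [2, 11]  -> 2 point(s)
  x = 9: RHS = 1, y in [1, 12]  -> 2 point(s)
  x = 10: RHS = 9, y in [3, 10]  -> 2 point(s)
  x = 11: RHS = 12, y in [5, 8]  -> 2 point(s)
  x = 12: RHS = 3, y in [4, 9]  -> 2 point(s)
Affine points: 18. Add the point at infinity: total = 19.

#E(F_13) = 19


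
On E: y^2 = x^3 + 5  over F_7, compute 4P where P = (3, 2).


k = 4 = 100_2 (binary, LSB first: 001)
Double-and-add from P = (3, 2):
  bit 0 = 0: acc unchanged = O
  bit 1 = 0: acc unchanged = O
  bit 2 = 1: acc = O + (6, 2) = (6, 2)

4P = (6, 2)


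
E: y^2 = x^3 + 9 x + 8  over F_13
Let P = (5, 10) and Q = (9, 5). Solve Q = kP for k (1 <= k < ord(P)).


Enumerate multiples of P until we hit Q = (9, 5):
  1P = (5, 10)
  2P = (4, 2)
  3P = (3, 6)
  4P = (9, 8)
  5P = (9, 5)
Match found at i = 5.

k = 5


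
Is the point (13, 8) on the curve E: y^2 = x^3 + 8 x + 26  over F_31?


Check whether y^2 = x^3 + 8 x + 26 (mod 31) for (x, y) = (13, 8).
LHS: y^2 = 8^2 mod 31 = 2
RHS: x^3 + 8 x + 26 = 13^3 + 8*13 + 26 mod 31 = 2
LHS = RHS

Yes, on the curve


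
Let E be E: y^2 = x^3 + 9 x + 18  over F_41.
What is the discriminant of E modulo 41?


4 a^3 + 27 b^2 = 4*9^3 + 27*18^2 = 2916 + 8748 = 11664
Delta = -16 * (11664) = -186624
Delta mod 41 = 8

Delta = 8 (mod 41)


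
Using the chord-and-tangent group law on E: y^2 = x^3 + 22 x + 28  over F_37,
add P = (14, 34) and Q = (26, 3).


P != Q, so use the chord formula.
s = (y2 - y1) / (x2 - x1) = (6) / (12) mod 37 = 19
x3 = s^2 - x1 - x2 mod 37 = 19^2 - 14 - 26 = 25
y3 = s (x1 - x3) - y1 mod 37 = 19 * (14 - 25) - 34 = 16

P + Q = (25, 16)


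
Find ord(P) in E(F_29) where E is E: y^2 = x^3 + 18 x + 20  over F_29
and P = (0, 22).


Compute successive multiples of P until we hit O:
  1P = (0, 22)
  2P = (20, 12)
  3P = (2, 8)
  4P = (18, 17)
  5P = (16, 5)
  6P = (19, 0)
  7P = (16, 24)
  8P = (18, 12)
  ... (continuing to 12P)
  12P = O

ord(P) = 12


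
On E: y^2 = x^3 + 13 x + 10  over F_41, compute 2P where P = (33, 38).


Doubling: s = (3 x1^2 + a) / (2 y1)
s = (3*33^2 + 13) / (2*38) mod 41 = 0
x3 = s^2 - 2 x1 mod 41 = 0^2 - 2*33 = 16
y3 = s (x1 - x3) - y1 mod 41 = 0 * (33 - 16) - 38 = 3

2P = (16, 3)


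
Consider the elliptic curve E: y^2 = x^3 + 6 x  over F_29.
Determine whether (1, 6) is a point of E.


Check whether y^2 = x^3 + 6 x + 0 (mod 29) for (x, y) = (1, 6).
LHS: y^2 = 6^2 mod 29 = 7
RHS: x^3 + 6 x + 0 = 1^3 + 6*1 + 0 mod 29 = 7
LHS = RHS

Yes, on the curve


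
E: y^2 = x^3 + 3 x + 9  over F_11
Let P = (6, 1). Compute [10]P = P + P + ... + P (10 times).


k = 10 = 1010_2 (binary, LSB first: 0101)
Double-and-add from P = (6, 1):
  bit 0 = 0: acc unchanged = O
  bit 1 = 1: acc = O + (2, 1) = (2, 1)
  bit 2 = 0: acc unchanged = (2, 1)
  bit 3 = 1: acc = (2, 1) + (3, 1) = (6, 10)

10P = (6, 10)


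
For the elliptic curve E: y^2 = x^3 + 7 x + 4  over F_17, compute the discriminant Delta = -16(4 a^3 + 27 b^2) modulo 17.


4 a^3 + 27 b^2 = 4*7^3 + 27*4^2 = 1372 + 432 = 1804
Delta = -16 * (1804) = -28864
Delta mod 17 = 2

Delta = 2 (mod 17)


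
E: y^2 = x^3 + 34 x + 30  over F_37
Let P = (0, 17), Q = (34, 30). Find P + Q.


P != Q, so use the chord formula.
s = (y2 - y1) / (x2 - x1) = (13) / (34) mod 37 = 8
x3 = s^2 - x1 - x2 mod 37 = 8^2 - 0 - 34 = 30
y3 = s (x1 - x3) - y1 mod 37 = 8 * (0 - 30) - 17 = 2

P + Q = (30, 2)


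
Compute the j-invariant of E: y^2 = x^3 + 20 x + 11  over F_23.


Delta = -16(4 a^3 + 27 b^2) mod 23 = 10
-1728 * (4 a)^3 = -1728 * (4*20)^3 mod 23 = 9
j = 9 * 10^(-1) mod 23 = 17

j = 17 (mod 23)


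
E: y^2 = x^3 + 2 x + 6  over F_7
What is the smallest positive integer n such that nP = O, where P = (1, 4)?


Compute successive multiples of P until we hit O:
  1P = (1, 4)
  2P = (2, 5)
  3P = (5, 6)
  4P = (3, 2)
  5P = (4, 6)
  6P = (4, 1)
  7P = (3, 5)
  8P = (5, 1)
  ... (continuing to 11P)
  11P = O

ord(P) = 11


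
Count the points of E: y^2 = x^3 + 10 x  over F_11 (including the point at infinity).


For each x in F_11, count y with y^2 = x^3 + 10 x + 0 mod 11:
  x = 0: RHS = 0, y in [0]  -> 1 point(s)
  x = 1: RHS = 0, y in [0]  -> 1 point(s)
  x = 4: RHS = 5, y in [4, 7]  -> 2 point(s)
  x = 6: RHS = 1, y in [1, 10]  -> 2 point(s)
  x = 8: RHS = 9, y in [3, 8]  -> 2 point(s)
  x = 9: RHS = 5, y in [4, 7]  -> 2 point(s)
  x = 10: RHS = 0, y in [0]  -> 1 point(s)
Affine points: 11. Add the point at infinity: total = 12.

#E(F_11) = 12


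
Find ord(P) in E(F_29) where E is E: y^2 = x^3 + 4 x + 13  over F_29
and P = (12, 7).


Compute successive multiples of P until we hit O:
  1P = (12, 7)
  2P = (9, 16)
  3P = (17, 8)
  4P = (7, 23)
  5P = (4, 8)
  6P = (18, 1)
  7P = (0, 10)
  8P = (8, 21)
  ... (continuing to 18P)
  18P = O

ord(P) = 18


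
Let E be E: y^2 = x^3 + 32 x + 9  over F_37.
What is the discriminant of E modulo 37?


4 a^3 + 27 b^2 = 4*32^3 + 27*9^2 = 131072 + 2187 = 133259
Delta = -16 * (133259) = -2132144
Delta mod 37 = 18

Delta = 18 (mod 37)


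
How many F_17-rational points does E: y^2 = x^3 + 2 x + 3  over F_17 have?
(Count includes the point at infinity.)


For each x in F_17, count y with y^2 = x^3 + 2 x + 3 mod 17:
  x = 2: RHS = 15, y in [7, 10]  -> 2 point(s)
  x = 3: RHS = 2, y in [6, 11]  -> 2 point(s)
  x = 5: RHS = 2, y in [6, 11]  -> 2 point(s)
  x = 8: RHS = 4, y in [2, 15]  -> 2 point(s)
  x = 9: RHS = 2, y in [6, 11]  -> 2 point(s)
  x = 11: RHS = 13, y in [8, 9]  -> 2 point(s)
  x = 12: RHS = 4, y in [2, 15]  -> 2 point(s)
  x = 13: RHS = 16, y in [4, 13]  -> 2 point(s)
  x = 14: RHS = 4, y in [2, 15]  -> 2 point(s)
  x = 15: RHS = 8, y in [5, 12]  -> 2 point(s)
  x = 16: RHS = 0, y in [0]  -> 1 point(s)
Affine points: 21. Add the point at infinity: total = 22.

#E(F_17) = 22


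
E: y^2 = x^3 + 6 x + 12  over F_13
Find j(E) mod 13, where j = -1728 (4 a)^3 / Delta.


Delta = -16(4 a^3 + 27 b^2) mod 13 = 5
-1728 * (4 a)^3 = -1728 * (4*6)^3 mod 13 = 5
j = 5 * 5^(-1) mod 13 = 1

j = 1 (mod 13)


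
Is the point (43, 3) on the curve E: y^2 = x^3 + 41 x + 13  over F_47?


Check whether y^2 = x^3 + 41 x + 13 (mod 47) for (x, y) = (43, 3).
LHS: y^2 = 3^2 mod 47 = 9
RHS: x^3 + 41 x + 13 = 43^3 + 41*43 + 13 mod 47 = 20
LHS != RHS

No, not on the curve


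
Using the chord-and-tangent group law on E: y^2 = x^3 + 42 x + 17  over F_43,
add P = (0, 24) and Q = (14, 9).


P != Q, so use the chord formula.
s = (y2 - y1) / (x2 - x1) = (28) / (14) mod 43 = 2
x3 = s^2 - x1 - x2 mod 43 = 2^2 - 0 - 14 = 33
y3 = s (x1 - x3) - y1 mod 43 = 2 * (0 - 33) - 24 = 39

P + Q = (33, 39)


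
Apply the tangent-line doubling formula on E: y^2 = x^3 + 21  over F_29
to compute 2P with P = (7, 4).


Doubling: s = (3 x1^2 + a) / (2 y1)
s = (3*7^2 + 0) / (2*4) mod 29 = 22
x3 = s^2 - 2 x1 mod 29 = 22^2 - 2*7 = 6
y3 = s (x1 - x3) - y1 mod 29 = 22 * (7 - 6) - 4 = 18

2P = (6, 18)


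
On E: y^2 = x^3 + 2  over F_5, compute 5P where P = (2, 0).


k = 5 = 101_2 (binary, LSB first: 101)
Double-and-add from P = (2, 0):
  bit 0 = 1: acc = O + (2, 0) = (2, 0)
  bit 1 = 0: acc unchanged = (2, 0)
  bit 2 = 1: acc = (2, 0) + O = (2, 0)

5P = (2, 0)


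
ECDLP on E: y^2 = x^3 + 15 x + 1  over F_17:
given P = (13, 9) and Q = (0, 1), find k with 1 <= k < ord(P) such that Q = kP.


Enumerate multiples of P until we hit Q = (0, 1):
  1P = (13, 9)
  2P = (16, 6)
  3P = (6, 1)
  4P = (0, 1)
Match found at i = 4.

k = 4


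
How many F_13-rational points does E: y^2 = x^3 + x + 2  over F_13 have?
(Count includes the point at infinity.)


For each x in F_13, count y with y^2 = x^3 + 1 x + 2 mod 13:
  x = 1: RHS = 4, y in [2, 11]  -> 2 point(s)
  x = 2: RHS = 12, y in [5, 8]  -> 2 point(s)
  x = 6: RHS = 3, y in [4, 9]  -> 2 point(s)
  x = 7: RHS = 1, y in [1, 12]  -> 2 point(s)
  x = 9: RHS = 12, y in [5, 8]  -> 2 point(s)
  x = 12: RHS = 0, y in [0]  -> 1 point(s)
Affine points: 11. Add the point at infinity: total = 12.

#E(F_13) = 12


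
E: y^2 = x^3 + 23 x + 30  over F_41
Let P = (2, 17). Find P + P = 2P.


Doubling: s = (3 x1^2 + a) / (2 y1)
s = (3*2^2 + 23) / (2*17) mod 41 = 36
x3 = s^2 - 2 x1 mod 41 = 36^2 - 2*2 = 21
y3 = s (x1 - x3) - y1 mod 41 = 36 * (2 - 21) - 17 = 37

2P = (21, 37)


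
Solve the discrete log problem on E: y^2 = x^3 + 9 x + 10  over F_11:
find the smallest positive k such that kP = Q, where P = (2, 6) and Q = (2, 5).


Enumerate multiples of P until we hit Q = (2, 5):
  1P = (2, 6)
  2P = (8, 0)
  3P = (2, 5)
Match found at i = 3.

k = 3


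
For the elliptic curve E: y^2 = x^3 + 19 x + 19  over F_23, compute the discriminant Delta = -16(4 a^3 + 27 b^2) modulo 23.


4 a^3 + 27 b^2 = 4*19^3 + 27*19^2 = 27436 + 9747 = 37183
Delta = -16 * (37183) = -594928
Delta mod 23 = 13

Delta = 13 (mod 23)


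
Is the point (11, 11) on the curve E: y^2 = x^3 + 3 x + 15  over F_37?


Check whether y^2 = x^3 + 3 x + 15 (mod 37) for (x, y) = (11, 11).
LHS: y^2 = 11^2 mod 37 = 10
RHS: x^3 + 3 x + 15 = 11^3 + 3*11 + 15 mod 37 = 10
LHS = RHS

Yes, on the curve


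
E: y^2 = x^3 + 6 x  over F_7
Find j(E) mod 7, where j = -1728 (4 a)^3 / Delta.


Delta = -16(4 a^3 + 27 b^2) mod 7 = 1
-1728 * (4 a)^3 = -1728 * (4*6)^3 mod 7 = 6
j = 6 * 1^(-1) mod 7 = 6

j = 6 (mod 7)


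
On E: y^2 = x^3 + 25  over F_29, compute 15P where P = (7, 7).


k = 15 = 1111_2 (binary, LSB first: 1111)
Double-and-add from P = (7, 7):
  bit 0 = 1: acc = O + (7, 7) = (7, 7)
  bit 1 = 1: acc = (7, 7) + (2, 2) = (21, 8)
  bit 2 = 1: acc = (21, 8) + (5, 18) = (12, 19)
  bit 3 = 1: acc = (12, 19) + (3, 20) = (9, 0)

15P = (9, 0)


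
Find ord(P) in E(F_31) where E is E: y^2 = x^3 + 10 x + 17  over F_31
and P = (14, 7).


Compute successive multiples of P until we hit O:
  1P = (14, 7)
  2P = (8, 19)
  3P = (13, 22)
  4P = (12, 25)
  5P = (24, 21)
  6P = (21, 8)
  7P = (15, 15)
  8P = (4, 11)
  ... (continuing to 41P)
  41P = O

ord(P) = 41


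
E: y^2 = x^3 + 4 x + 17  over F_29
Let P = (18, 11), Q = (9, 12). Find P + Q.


P != Q, so use the chord formula.
s = (y2 - y1) / (x2 - x1) = (1) / (20) mod 29 = 16
x3 = s^2 - x1 - x2 mod 29 = 16^2 - 18 - 9 = 26
y3 = s (x1 - x3) - y1 mod 29 = 16 * (18 - 26) - 11 = 6

P + Q = (26, 6)


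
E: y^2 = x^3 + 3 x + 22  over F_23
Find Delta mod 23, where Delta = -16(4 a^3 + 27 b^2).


4 a^3 + 27 b^2 = 4*3^3 + 27*22^2 = 108 + 13068 = 13176
Delta = -16 * (13176) = -210816
Delta mod 23 = 2

Delta = 2 (mod 23)


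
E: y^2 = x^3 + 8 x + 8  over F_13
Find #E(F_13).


For each x in F_13, count y with y^2 = x^3 + 8 x + 8 mod 13:
  x = 1: RHS = 4, y in [2, 11]  -> 2 point(s)
  x = 4: RHS = 0, y in [0]  -> 1 point(s)
  x = 5: RHS = 4, y in [2, 11]  -> 2 point(s)
  x = 6: RHS = 12, y in [5, 8]  -> 2 point(s)
  x = 7: RHS = 4, y in [2, 11]  -> 2 point(s)
  x = 8: RHS = 12, y in [5, 8]  -> 2 point(s)
  x = 9: RHS = 3, y in [4, 9]  -> 2 point(s)
  x = 10: RHS = 9, y in [3, 10]  -> 2 point(s)
  x = 11: RHS = 10, y in [6, 7]  -> 2 point(s)
  x = 12: RHS = 12, y in [5, 8]  -> 2 point(s)
Affine points: 19. Add the point at infinity: total = 20.

#E(F_13) = 20


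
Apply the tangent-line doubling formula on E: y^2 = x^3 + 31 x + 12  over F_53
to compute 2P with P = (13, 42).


Doubling: s = (3 x1^2 + a) / (2 y1)
s = (3*13^2 + 31) / (2*42) mod 53 = 43
x3 = s^2 - 2 x1 mod 53 = 43^2 - 2*13 = 21
y3 = s (x1 - x3) - y1 mod 53 = 43 * (13 - 21) - 42 = 38

2P = (21, 38)
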